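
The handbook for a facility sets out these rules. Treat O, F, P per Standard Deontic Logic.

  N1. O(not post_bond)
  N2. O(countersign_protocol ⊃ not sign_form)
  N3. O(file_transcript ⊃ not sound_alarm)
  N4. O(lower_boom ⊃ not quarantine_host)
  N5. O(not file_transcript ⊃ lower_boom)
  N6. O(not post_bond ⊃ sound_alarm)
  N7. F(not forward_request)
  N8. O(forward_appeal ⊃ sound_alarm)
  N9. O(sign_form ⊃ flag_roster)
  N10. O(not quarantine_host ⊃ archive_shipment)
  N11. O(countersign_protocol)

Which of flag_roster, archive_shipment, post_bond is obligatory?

archive_shipment

Premise 1 states O(not post_bond) outright.
Applying K to premise 6 (O(not post_bond ⊃ sound_alarm)) and O(not post_bond) yields O(sound_alarm).
Premise 3, O(file_transcript ⊃ not sound_alarm), contraposes to O(sound_alarm ⊃ not file_transcript); with O(sound_alarm) we get O(not file_transcript).
From O(not file_transcript) and premise 5, O(not file_transcript ⊃ lower_boom), we obtain O(lower_boom).
From O(lower_boom) and premise 4, O(lower_boom ⊃ not quarantine_host), we obtain O(not quarantine_host).
Premise 10 is O(not quarantine_host ⊃ archive_shipment); since O(not quarantine_host), deontic closure gives O(archive_shipment).
So O(archive_shipment) holds — archive_shipment is obligatory. None of the other listed options is made obligatory by any chain of premises.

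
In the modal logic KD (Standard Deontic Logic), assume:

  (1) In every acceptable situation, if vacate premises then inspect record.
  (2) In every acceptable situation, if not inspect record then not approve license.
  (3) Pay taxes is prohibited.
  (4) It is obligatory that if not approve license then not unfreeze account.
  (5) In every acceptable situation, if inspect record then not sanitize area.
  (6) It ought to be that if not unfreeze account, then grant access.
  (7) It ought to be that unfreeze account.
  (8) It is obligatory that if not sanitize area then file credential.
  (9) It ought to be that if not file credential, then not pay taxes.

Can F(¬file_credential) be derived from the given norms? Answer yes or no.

Premise 7 states O(unfreeze_account) outright.
Premise 4 is O(¬approve_license → ¬unfreeze_account); contrapositively O(unfreeze_account → approve_license). Since O(unfreeze_account) holds, K gives O(approve_license).
Premise 2 is O(¬inspect_record → ¬approve_license); contrapositively O(approve_license → inspect_record). Since O(approve_license) holds, K gives O(inspect_record).
From O(inspect_record) and premise 5, O(inspect_record → ¬sanitize_area), we obtain O(¬sanitize_area).
Applying K to premise 8 (O(¬sanitize_area → file_credential)) and O(¬sanitize_area) yields O(file_credential).
Premises 1, 3, 6, 9 do not contribute to this derivation.
So O(file_credential) holds, i.e. F(¬file_credential). The claim follows.

Yes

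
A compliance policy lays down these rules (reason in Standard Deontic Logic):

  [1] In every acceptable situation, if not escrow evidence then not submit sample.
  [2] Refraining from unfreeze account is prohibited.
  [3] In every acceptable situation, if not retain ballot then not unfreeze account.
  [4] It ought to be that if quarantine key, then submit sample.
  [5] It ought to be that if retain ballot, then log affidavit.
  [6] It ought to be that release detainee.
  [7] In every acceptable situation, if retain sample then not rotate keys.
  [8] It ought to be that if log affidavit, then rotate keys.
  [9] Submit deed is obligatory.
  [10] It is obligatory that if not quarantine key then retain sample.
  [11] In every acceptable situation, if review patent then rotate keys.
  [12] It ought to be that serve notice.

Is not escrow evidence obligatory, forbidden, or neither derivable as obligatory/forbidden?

F(¬unfreeze_account) at premise 2 means O(unfreeze_account).
Premise 3 is O(¬retain_ballot → ¬unfreeze_account); contrapositively O(unfreeze_account → retain_ballot). Since O(unfreeze_account) holds, K gives O(retain_ballot).
With premise 5, O(retain_ballot → log_affidavit), the K-axiom yields O(log_affidavit).
With premise 8, O(log_affidavit → rotate_keys), the K-axiom yields O(rotate_keys).
The contrapositive of premise 7 (O(retain_sample → ¬rotate_keys)) is O(rotate_keys → ¬retain_sample), and O(rotate_keys) is already established, so O(¬retain_sample).
Premise 10 is O(¬quarantine_key → retain_sample); contrapositively O(¬retain_sample → quarantine_key). Since O(¬retain_sample) holds, K gives O(quarantine_key).
Applying K to premise 4 (O(quarantine_key → submit_sample)) and O(quarantine_key) yields O(submit_sample).
The contrapositive of premise 1 (O(¬escrow_evidence → ¬submit_sample)) is O(submit_sample → escrow_evidence), and O(submit_sample) is already established, so O(escrow_evidence).
Premises 6, 9, 11, 12 do not contribute to this derivation.
Thus O(escrow_evidence), which is F(¬escrow_evidence): ¬escrow_evidence is forbidden.

Forbidden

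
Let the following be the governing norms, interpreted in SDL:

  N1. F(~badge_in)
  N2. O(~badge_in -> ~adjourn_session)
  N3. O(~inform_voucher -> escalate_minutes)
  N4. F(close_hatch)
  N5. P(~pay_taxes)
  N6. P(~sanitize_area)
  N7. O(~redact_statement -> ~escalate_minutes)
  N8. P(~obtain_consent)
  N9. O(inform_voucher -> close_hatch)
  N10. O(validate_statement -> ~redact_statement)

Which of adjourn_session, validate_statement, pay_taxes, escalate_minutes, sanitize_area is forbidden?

validate_statement

Premise 4, F(close_hatch), is equivalent to O(~close_hatch).
Premise 9, O(inform_voucher -> close_hatch), contraposes to O(~close_hatch -> ~inform_voucher); with O(~close_hatch) we get O(~inform_voucher).
Premise 3 is O(~inform_voucher -> escalate_minutes); since O(~inform_voucher), deontic closure gives O(escalate_minutes).
The contrapositive of premise 7 (O(~redact_statement -> ~escalate_minutes)) is O(escalate_minutes -> redact_statement), and O(escalate_minutes) is already established, so O(redact_statement).
Premise 10 is O(validate_statement -> ~redact_statement); contrapositively O(redact_statement -> ~validate_statement). Since O(redact_statement) holds, K gives O(~validate_statement).
So O(~validate_statement) holds, i.e. validate_statement is forbidden. None of the other listed options is forbidden under the premises.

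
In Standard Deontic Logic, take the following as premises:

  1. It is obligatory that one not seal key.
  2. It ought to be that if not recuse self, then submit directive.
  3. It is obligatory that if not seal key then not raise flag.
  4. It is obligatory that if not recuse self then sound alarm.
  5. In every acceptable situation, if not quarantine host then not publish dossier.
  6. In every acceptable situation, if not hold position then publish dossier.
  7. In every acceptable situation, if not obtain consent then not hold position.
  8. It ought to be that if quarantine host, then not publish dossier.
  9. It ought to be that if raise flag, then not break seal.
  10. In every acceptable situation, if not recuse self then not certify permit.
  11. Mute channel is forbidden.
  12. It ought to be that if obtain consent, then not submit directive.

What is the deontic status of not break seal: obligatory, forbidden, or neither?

Premise 9 is O(raise_flag → ¬break_seal), but O(raise_flag) is not derivable from the premises, so it does not yield O(¬break_seal).
No premise or chain of K-axiom applications forces O(¬break_seal), and none forces O(break_seal). So ¬break_seal is neither obligatory nor forbidden under these norms.

Neither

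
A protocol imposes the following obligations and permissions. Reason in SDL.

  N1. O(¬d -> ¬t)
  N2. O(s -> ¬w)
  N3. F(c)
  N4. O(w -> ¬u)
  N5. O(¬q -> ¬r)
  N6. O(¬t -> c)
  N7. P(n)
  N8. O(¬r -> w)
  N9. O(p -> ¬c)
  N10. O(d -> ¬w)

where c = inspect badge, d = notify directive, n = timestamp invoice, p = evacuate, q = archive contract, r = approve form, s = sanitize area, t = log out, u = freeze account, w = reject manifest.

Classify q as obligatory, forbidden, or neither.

Premise 3 is F(c), i.e. O(¬c).
The contrapositive of premise 6 (O(¬t -> c)) is O(¬c -> t), and O(¬c) is already established, so O(t).
The contrapositive of premise 1 (O(¬d -> ¬t)) is O(t -> d), and O(t) is already established, so O(d).
From O(d) and premise 10, O(d -> ¬w), we obtain O(¬w).
The contrapositive of premise 8 (O(¬r -> w)) is O(¬w -> r), and O(¬w) is already established, so O(r).
Premise 5 is O(¬q -> ¬r); contrapositively O(r -> q). Since O(r) holds, K gives O(q).
Premises 2, 4, 7, 9 do not contribute to this derivation.
Hence q is obligatory.

Obligatory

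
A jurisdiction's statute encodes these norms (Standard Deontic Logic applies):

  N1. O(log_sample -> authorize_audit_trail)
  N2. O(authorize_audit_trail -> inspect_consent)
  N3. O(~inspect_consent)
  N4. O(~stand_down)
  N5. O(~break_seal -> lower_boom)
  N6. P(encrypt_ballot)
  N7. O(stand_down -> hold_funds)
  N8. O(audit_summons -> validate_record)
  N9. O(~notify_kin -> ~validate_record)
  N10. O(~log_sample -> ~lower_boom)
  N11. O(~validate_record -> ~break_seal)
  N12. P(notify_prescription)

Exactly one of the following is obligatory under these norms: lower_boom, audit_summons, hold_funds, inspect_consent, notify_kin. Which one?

notify_kin

Premise 3 states O(~inspect_consent) outright.
The contrapositive of premise 2 (O(authorize_audit_trail -> inspect_consent)) is O(~inspect_consent -> ~authorize_audit_trail), and O(~inspect_consent) is already established, so O(~authorize_audit_trail).
Premise 1 is O(log_sample -> authorize_audit_trail); contrapositively O(~authorize_audit_trail -> ~log_sample). Since O(~authorize_audit_trail) holds, K gives O(~log_sample).
With premise 10, O(~log_sample -> ~lower_boom), the K-axiom yields O(~lower_boom).
The contrapositive of premise 5 (O(~break_seal -> lower_boom)) is O(~lower_boom -> break_seal), and O(~lower_boom) is already established, so O(break_seal).
The contrapositive of premise 11 (O(~validate_record -> ~break_seal)) is O(break_seal -> validate_record), and O(break_seal) is already established, so O(validate_record).
Premise 9 is O(~notify_kin -> ~validate_record); contrapositively O(validate_record -> notify_kin). Since O(validate_record) holds, K gives O(notify_kin).
So O(notify_kin) holds — notify_kin is obligatory. None of the other listed options is made obligatory by any chain of premises.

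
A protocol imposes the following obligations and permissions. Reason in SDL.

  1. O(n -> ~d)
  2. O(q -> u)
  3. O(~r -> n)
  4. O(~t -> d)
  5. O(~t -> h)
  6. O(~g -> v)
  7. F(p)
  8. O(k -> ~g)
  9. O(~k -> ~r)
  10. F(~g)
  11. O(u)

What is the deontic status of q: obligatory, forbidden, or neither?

Neither

Premise 2 is O(q -> u); even if O(u) held, inferring O(q) would be affirming the consequent — invalid.
No premise or chain of K-axiom applications forces O(q), and none forces O(~q). So q is neither obligatory nor forbidden under these norms.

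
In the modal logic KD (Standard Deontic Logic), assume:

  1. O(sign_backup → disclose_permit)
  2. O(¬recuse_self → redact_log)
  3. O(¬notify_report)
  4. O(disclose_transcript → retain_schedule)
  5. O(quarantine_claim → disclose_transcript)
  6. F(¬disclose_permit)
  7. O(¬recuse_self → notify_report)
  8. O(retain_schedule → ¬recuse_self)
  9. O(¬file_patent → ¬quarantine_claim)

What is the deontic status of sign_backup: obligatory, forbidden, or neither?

Neither

Premise 1 is O(sign_backup → disclose_permit); even if O(disclose_permit) held, inferring O(sign_backup) would be affirming the consequent — invalid.
No premise or chain of K-axiom applications forces O(sign_backup), and none forces O(¬sign_backup). So sign_backup is neither obligatory nor forbidden under these norms.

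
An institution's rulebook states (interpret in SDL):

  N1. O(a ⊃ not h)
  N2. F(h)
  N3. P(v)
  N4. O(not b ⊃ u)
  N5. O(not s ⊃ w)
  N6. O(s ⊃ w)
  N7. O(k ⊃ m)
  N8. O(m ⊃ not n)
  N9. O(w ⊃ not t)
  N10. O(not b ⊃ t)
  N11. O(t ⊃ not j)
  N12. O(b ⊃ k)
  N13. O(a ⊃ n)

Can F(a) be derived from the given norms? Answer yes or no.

By case analysis on s: premise 6 gives O(s ⊃ w) and premise 5 gives O(not s ⊃ w), so O(w) either way.
Applying K to premise 9 (O(w ⊃ not t)) and O(w) yields O(not t).
The contrapositive of premise 10 (O(not b ⊃ t)) is O(not t ⊃ b), and O(not t) is already established, so O(b).
Applying K to premise 12 (O(b ⊃ k)) and O(b) yields O(k).
From O(k) and premise 7, O(k ⊃ m), we obtain O(m).
From O(m) and premise 8, O(m ⊃ not n), we obtain O(not n).
Premise 13 is O(a ⊃ n); contrapositively O(not n ⊃ not a). Since O(not n) holds, K gives O(not a).
Premises 1, 2, 3, 4, 11 do not contribute to this derivation.
So O(not a) holds, i.e. F(a). The claim follows.

Yes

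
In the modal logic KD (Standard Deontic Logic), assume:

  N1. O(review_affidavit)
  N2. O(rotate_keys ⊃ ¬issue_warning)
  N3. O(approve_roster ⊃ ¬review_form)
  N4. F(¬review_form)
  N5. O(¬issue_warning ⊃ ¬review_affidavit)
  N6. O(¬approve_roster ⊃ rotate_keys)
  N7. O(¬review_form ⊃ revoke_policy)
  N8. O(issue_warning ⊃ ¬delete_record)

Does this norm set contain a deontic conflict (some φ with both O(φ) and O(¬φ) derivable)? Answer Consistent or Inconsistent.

F(¬review_form) at premise 4 means O(review_form).
Premise 3 is O(approve_roster ⊃ ¬review_form); contrapositively O(review_form ⊃ ¬approve_roster). Since O(review_form) holds, K gives O(¬approve_roster).
Premise 6 is O(¬approve_roster ⊃ rotate_keys); since O(¬approve_roster), deontic closure gives O(rotate_keys).
Premise 2 is O(rotate_keys ⊃ ¬issue_warning); since O(rotate_keys), deontic closure gives O(¬issue_warning).
Premise 5 is O(¬issue_warning ⊃ ¬review_affidavit); since O(¬issue_warning), deontic closure gives O(¬review_affidavit).
However, premise 1 gives O(review_affidavit).
We now have both O(¬review_affidavit) and O(review_affidavit) — review_affidavit is simultaneously obligatory and forbidden, violating the D-axiom.

Inconsistent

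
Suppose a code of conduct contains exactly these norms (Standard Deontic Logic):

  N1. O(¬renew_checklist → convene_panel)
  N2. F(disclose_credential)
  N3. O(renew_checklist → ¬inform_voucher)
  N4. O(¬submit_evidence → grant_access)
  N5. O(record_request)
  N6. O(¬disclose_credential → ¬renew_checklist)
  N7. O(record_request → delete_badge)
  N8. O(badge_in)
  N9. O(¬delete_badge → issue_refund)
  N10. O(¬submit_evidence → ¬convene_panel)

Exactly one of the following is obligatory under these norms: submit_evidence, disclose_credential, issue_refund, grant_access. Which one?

submit_evidence

Premise 2 is F(disclose_credential), i.e. O(¬disclose_credential).
With premise 6, O(¬disclose_credential → ¬renew_checklist), the K-axiom yields O(¬renew_checklist).
From O(¬renew_checklist) and premise 1, O(¬renew_checklist → convene_panel), we obtain O(convene_panel).
Premise 10 is O(¬submit_evidence → ¬convene_panel); contrapositively O(convene_panel → submit_evidence). Since O(convene_panel) holds, K gives O(submit_evidence).
So O(submit_evidence) holds — submit_evidence is obligatory. None of the other listed options is made obligatory by any chain of premises.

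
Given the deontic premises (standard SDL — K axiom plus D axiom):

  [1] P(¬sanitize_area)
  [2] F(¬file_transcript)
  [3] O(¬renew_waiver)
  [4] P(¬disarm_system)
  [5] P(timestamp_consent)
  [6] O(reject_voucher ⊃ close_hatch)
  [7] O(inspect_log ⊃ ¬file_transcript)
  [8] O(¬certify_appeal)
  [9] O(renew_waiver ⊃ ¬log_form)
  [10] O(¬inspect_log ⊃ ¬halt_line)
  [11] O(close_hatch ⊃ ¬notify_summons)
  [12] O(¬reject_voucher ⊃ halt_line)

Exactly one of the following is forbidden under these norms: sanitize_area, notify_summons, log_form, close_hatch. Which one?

Premise 2 is F(¬file_transcript), i.e. O(file_transcript).
Premise 7, O(inspect_log ⊃ ¬file_transcript), contraposes to O(file_transcript ⊃ ¬inspect_log); with O(file_transcript) we get O(¬inspect_log).
Applying K to premise 10 (O(¬inspect_log ⊃ ¬halt_line)) and O(¬inspect_log) yields O(¬halt_line).
Premise 12 is O(¬reject_voucher ⊃ halt_line); contrapositively O(¬halt_line ⊃ reject_voucher). Since O(¬halt_line) holds, K gives O(reject_voucher).
Premise 6 is O(reject_voucher ⊃ close_hatch); since O(reject_voucher), deontic closure gives O(close_hatch).
From O(close_hatch) and premise 11, O(close_hatch ⊃ ¬notify_summons), we obtain O(¬notify_summons).
So O(¬notify_summons) holds, i.e. notify_summons is forbidden. None of the other listed options is forbidden under the premises.

notify_summons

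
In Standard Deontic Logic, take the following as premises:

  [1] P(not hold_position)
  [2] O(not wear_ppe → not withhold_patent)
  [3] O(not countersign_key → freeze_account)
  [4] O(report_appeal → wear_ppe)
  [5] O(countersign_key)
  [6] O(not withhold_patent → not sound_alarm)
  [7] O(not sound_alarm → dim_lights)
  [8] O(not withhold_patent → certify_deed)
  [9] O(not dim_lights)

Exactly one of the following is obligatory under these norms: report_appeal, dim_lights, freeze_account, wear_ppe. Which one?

Premise 9 gives O(not dim_lights).
Premise 7 is O(not sound_alarm → dim_lights); contrapositively O(not dim_lights → sound_alarm). Since O(not dim_lights) holds, K gives O(sound_alarm).
Premise 6, O(not withhold_patent → not sound_alarm), contraposes to O(sound_alarm → withhold_patent); with O(sound_alarm) we get O(withhold_patent).
Premise 2 is O(not wear_ppe → not withhold_patent); contrapositively O(withhold_patent → wear_ppe). Since O(withhold_patent) holds, K gives O(wear_ppe).
So O(wear_ppe) holds — wear_ppe is obligatory. None of the other listed options is made obligatory by any chain of premises.

wear_ppe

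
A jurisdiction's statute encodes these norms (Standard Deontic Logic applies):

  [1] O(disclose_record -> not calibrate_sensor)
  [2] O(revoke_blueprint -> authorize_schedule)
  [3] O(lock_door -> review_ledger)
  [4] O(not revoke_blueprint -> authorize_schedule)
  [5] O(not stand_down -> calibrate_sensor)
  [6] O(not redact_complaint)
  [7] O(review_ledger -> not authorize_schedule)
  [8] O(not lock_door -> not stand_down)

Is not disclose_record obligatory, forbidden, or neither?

Obligatory

Premises 4 and 2 cover both cases: O(not revoke_blueprint -> authorize_schedule) and O(revoke_blueprint -> authorize_schedule). Since not revoke_blueprint ∨ revoke_blueprint is a tautology, O(authorize_schedule) follows.
Premise 7, O(review_ledger -> not authorize_schedule), contraposes to O(authorize_schedule -> not review_ledger); with O(authorize_schedule) we get O(not review_ledger).
The contrapositive of premise 3 (O(lock_door -> review_ledger)) is O(not review_ledger -> not lock_door), and O(not review_ledger) is already established, so O(not lock_door).
From O(not lock_door) and premise 8, O(not lock_door -> not stand_down), we obtain O(not stand_down).
Premise 5 is O(not stand_down -> calibrate_sensor); since O(not stand_down), deontic closure gives O(calibrate_sensor).
The contrapositive of premise 1 (O(disclose_record -> not calibrate_sensor)) is O(calibrate_sensor -> not disclose_record), and O(calibrate_sensor) is already established, so O(not disclose_record).
Premise 6 does not contribute to this derivation.
Hence not disclose_record is obligatory.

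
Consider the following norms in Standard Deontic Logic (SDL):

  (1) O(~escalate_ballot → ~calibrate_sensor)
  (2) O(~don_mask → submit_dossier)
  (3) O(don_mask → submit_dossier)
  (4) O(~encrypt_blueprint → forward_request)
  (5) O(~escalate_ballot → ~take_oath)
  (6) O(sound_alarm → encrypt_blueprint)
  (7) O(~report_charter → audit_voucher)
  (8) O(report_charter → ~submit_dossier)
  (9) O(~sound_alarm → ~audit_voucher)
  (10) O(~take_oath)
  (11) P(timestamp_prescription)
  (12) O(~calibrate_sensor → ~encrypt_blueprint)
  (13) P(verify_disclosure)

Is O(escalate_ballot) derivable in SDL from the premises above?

Premises 3 and 2 are O(don_mask → submit_dossier) and O(~don_mask → submit_dossier); every ideal world satisfies don_mask or ~don_mask, so in either case submit_dossier holds — hence O(submit_dossier).
Premise 8 is O(report_charter → ~submit_dossier); contrapositively O(submit_dossier → ~report_charter). Since O(submit_dossier) holds, K gives O(~report_charter).
With premise 7, O(~report_charter → audit_voucher), the K-axiom yields O(audit_voucher).
Premise 9, O(~sound_alarm → ~audit_voucher), contraposes to O(audit_voucher → sound_alarm); with O(audit_voucher) we get O(sound_alarm).
Premise 6 is O(sound_alarm → encrypt_blueprint); since O(sound_alarm), deontic closure gives O(encrypt_blueprint).
Premise 12 is O(~calibrate_sensor → ~encrypt_blueprint); contrapositively O(encrypt_blueprint → calibrate_sensor). Since O(encrypt_blueprint) holds, K gives O(calibrate_sensor).
Premise 1 is O(~escalate_ballot → ~calibrate_sensor); contrapositively O(calibrate_sensor → escalate_ballot). Since O(calibrate_sensor) holds, K gives O(escalate_ballot).
Premises 4, 5, 10, 11, 13 do not contribute to this derivation.
So O(escalate_ballot) follows.

Yes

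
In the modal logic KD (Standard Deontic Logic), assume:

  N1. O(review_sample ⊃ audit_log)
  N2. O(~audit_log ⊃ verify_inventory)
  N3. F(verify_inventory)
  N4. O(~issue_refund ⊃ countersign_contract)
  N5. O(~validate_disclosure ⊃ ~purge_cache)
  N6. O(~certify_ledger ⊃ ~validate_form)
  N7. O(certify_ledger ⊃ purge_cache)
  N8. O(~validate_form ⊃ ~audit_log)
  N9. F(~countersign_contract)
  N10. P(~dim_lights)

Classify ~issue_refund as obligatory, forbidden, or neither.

Neither

Premise 4 is O(~issue_refund ⊃ countersign_contract); even if O(countersign_contract) held, inferring O(~issue_refund) would be affirming the consequent — invalid.
No premise or chain of K-axiom applications forces O(~issue_refund), and none forces O(issue_refund). So ~issue_refund is neither obligatory nor forbidden under these norms.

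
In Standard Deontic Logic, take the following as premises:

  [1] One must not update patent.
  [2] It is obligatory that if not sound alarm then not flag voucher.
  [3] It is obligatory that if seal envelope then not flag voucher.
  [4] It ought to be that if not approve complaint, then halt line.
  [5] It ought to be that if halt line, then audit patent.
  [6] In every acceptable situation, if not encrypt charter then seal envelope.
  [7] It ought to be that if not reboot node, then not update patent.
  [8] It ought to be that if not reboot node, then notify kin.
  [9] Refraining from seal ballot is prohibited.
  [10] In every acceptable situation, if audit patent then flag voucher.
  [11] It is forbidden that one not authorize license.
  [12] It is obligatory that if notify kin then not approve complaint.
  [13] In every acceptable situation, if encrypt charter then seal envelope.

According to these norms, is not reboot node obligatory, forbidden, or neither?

Premises 6 and 13 are O(¬encrypt_charter → seal_envelope) and O(encrypt_charter → seal_envelope); every ideal world satisfies ¬encrypt_charter or encrypt_charter, so in either case seal_envelope holds — hence O(seal_envelope).
With premise 3, O(seal_envelope → ¬flag_voucher), the K-axiom yields O(¬flag_voucher).
Premise 10 is O(audit_patent → flag_voucher); contrapositively O(¬flag_voucher → ¬audit_patent). Since O(¬flag_voucher) holds, K gives O(¬audit_patent).
Premise 5, O(halt_line → audit_patent), contraposes to O(¬audit_patent → ¬halt_line); with O(¬audit_patent) we get O(¬halt_line).
Premise 4, O(¬approve_complaint → halt_line), contraposes to O(¬halt_line → approve_complaint); with O(¬halt_line) we get O(approve_complaint).
Premise 12, O(notify_kin → ¬approve_complaint), contraposes to O(approve_complaint → ¬notify_kin); with O(approve_complaint) we get O(¬notify_kin).
The contrapositive of premise 8 (O(¬reboot_node → notify_kin)) is O(¬notify_kin → reboot_node), and O(¬notify_kin) is already established, so O(reboot_node).
Premises 1, 2, 7, 9, 11 do not contribute to this derivation.
Thus O(reboot_node), which is F(¬reboot_node): ¬reboot_node is forbidden.

Forbidden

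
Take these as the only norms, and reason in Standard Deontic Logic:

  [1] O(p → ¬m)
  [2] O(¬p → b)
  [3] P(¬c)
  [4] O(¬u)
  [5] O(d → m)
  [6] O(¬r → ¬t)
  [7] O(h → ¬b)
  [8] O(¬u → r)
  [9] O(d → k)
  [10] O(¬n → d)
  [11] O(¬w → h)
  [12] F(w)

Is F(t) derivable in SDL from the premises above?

No

Premise 6 is O(¬r → ¬t), but O(¬r) is not derivable from the premises, so it does not yield O(¬t).
No other premise forces O(¬t). An ideal world satisfying every premise can still have t true, so F(t) is not derivable.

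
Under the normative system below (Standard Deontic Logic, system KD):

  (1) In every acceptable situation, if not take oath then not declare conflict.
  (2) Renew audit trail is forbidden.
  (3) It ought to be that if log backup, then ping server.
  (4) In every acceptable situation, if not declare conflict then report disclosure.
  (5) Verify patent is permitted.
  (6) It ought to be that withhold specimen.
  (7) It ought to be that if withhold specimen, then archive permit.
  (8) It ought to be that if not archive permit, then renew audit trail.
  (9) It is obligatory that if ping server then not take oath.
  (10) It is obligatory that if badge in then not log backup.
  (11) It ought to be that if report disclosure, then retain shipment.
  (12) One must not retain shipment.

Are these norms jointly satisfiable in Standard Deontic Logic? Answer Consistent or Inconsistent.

Consistent

Premise 8 is O(¬archive_permit → renew_audit_trail), but O(¬archive_permit) is not derivable from the premises, so it does not yield O(renew_audit_trail).
So O(renew_audit_trail) is not derivable, and the apparent clash with O(¬renew_audit_trail) does not arise.
A world satisfying every obligation exists (e.g. archive_permit=true, badge_in=false, declare_conflict=true, log_backup=false, ping_server=false, renew_audit_trail=false, report_disclosure=false, retain_shipment=false, take_oath=true, verify_patent=false, withhold_specimen=true); no atom is both obligatory and forbidden, so the set is consistent.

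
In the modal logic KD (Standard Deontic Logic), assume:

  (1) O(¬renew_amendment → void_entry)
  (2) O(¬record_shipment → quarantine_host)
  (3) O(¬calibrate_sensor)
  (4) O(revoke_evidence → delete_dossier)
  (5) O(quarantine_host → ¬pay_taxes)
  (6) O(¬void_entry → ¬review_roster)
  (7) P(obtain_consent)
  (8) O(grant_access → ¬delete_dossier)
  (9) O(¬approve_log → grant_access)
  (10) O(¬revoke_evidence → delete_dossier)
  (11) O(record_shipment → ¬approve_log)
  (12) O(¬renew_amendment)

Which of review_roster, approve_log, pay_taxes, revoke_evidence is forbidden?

By case analysis on revoke_evidence: premise 4 gives O(revoke_evidence → delete_dossier) and premise 10 gives O(¬revoke_evidence → delete_dossier), so O(delete_dossier) either way.
Premise 8 is O(grant_access → ¬delete_dossier); contrapositively O(delete_dossier → ¬grant_access). Since O(delete_dossier) holds, K gives O(¬grant_access).
The contrapositive of premise 9 (O(¬approve_log → grant_access)) is O(¬grant_access → approve_log), and O(¬grant_access) is already established, so O(approve_log).
Premise 11, O(record_shipment → ¬approve_log), contraposes to O(approve_log → ¬record_shipment); with O(approve_log) we get O(¬record_shipment).
Premise 2 is O(¬record_shipment → quarantine_host); since O(¬record_shipment), deontic closure gives O(quarantine_host).
With premise 5, O(quarantine_host → ¬pay_taxes), the K-axiom yields O(¬pay_taxes).
So O(¬pay_taxes) holds, i.e. pay_taxes is forbidden. None of the other listed options is forbidden under the premises.

pay_taxes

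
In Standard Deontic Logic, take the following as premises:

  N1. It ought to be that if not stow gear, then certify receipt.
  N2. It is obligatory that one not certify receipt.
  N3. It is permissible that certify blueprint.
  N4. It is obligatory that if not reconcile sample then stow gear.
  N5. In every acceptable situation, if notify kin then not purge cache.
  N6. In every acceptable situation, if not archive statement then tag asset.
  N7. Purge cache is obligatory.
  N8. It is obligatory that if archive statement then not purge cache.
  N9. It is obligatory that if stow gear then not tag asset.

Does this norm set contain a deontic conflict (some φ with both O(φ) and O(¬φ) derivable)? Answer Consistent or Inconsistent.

Inconsistent

Premise 2 gives O(¬certify_receipt).
Premise 1 is O(¬stow_gear → certify_receipt); contrapositively O(¬certify_receipt → stow_gear). Since O(¬certify_receipt) holds, K gives O(stow_gear).
With premise 9, O(stow_gear → ¬tag_asset), the K-axiom yields O(¬tag_asset).
The contrapositive of premise 6 (O(¬archive_statement → tag_asset)) is O(¬tag_asset → archive_statement), and O(¬tag_asset) is already established, so O(archive_statement).
With premise 8, O(archive_statement → ¬purge_cache), the K-axiom yields O(¬purge_cache).
However, premise 7 gives O(purge_cache).
We now have both O(¬purge_cache) and O(purge_cache) — purge_cache is simultaneously obligatory and forbidden, violating the D-axiom.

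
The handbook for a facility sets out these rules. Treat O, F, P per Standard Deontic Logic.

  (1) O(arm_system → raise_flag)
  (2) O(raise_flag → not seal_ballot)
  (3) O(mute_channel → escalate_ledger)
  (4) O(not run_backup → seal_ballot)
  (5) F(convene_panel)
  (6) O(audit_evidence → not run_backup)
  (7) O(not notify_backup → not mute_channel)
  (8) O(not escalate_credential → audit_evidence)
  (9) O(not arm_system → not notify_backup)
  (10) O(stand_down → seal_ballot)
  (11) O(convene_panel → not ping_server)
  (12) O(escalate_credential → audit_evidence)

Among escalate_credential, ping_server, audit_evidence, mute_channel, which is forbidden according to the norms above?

Premises 8 and 12 cover both cases: O(not escalate_credential → audit_evidence) and O(escalate_credential → audit_evidence). Since not escalate_credential ∨ escalate_credential is a tautology, O(audit_evidence) follows.
With premise 6, O(audit_evidence → not run_backup), the K-axiom yields O(not run_backup).
Applying K to premise 4 (O(not run_backup → seal_ballot)) and O(not run_backup) yields O(seal_ballot).
Premise 2 is O(raise_flag → not seal_ballot); contrapositively O(seal_ballot → not raise_flag). Since O(seal_ballot) holds, K gives O(not raise_flag).
The contrapositive of premise 1 (O(arm_system → raise_flag)) is O(not raise_flag → not arm_system), and O(not raise_flag) is already established, so O(not arm_system).
From O(not arm_system) and premise 9, O(not arm_system → not notify_backup), we obtain O(not notify_backup).
Premise 7 is O(not notify_backup → not mute_channel); since O(not notify_backup), deontic closure gives O(not mute_channel).
So O(not mute_channel) holds, i.e. mute_channel is forbidden. None of the other listed options is forbidden under the premises.

mute_channel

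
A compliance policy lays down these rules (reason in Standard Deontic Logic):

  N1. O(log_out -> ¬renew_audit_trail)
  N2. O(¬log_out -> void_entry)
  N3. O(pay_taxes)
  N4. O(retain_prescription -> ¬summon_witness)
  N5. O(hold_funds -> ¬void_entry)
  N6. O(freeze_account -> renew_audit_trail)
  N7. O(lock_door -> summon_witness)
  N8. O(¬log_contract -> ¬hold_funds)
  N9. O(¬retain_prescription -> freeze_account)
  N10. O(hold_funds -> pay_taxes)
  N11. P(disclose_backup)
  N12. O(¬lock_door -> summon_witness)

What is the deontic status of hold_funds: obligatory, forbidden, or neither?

Premises 7 and 12 are O(lock_door -> summon_witness) and O(¬lock_door -> summon_witness); every ideal world satisfies lock_door or ¬lock_door, so in either case summon_witness holds — hence O(summon_witness).
Premise 4 is O(retain_prescription -> ¬summon_witness); contrapositively O(summon_witness -> ¬retain_prescription). Since O(summon_witness) holds, K gives O(¬retain_prescription).
With premise 9, O(¬retain_prescription -> freeze_account), the K-axiom yields O(freeze_account).
Premise 6 is O(freeze_account -> renew_audit_trail); since O(freeze_account), deontic closure gives O(renew_audit_trail).
Premise 1 is O(log_out -> ¬renew_audit_trail); contrapositively O(renew_audit_trail -> ¬log_out). Since O(renew_audit_trail) holds, K gives O(¬log_out).
With premise 2, O(¬log_out -> void_entry), the K-axiom yields O(void_entry).
Premise 5, O(hold_funds -> ¬void_entry), contraposes to O(void_entry -> ¬hold_funds); with O(void_entry) we get O(¬hold_funds).
Premises 3, 8, 10, 11 do not contribute to this derivation.
Thus O(¬hold_funds), which is F(hold_funds): hold_funds is forbidden.

Forbidden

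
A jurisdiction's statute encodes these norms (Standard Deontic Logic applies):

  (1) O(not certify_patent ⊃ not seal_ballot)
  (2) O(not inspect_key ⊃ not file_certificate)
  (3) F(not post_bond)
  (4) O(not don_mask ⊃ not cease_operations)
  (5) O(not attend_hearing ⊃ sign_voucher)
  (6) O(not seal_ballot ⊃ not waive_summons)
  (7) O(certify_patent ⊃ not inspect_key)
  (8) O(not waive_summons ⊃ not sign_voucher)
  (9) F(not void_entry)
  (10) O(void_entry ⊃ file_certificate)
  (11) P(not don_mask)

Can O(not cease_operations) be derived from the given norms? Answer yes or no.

Premise 4 is O(not don_mask ⊃ not cease_operations), but O(not don_mask) is not derivable from the premises (the permission P(not don_mask) asserts only not O(don_mask), not O(not don_mask)), so it does not yield O(not cease_operations).
No other premise forces O(not cease_operations). An ideal world satisfying every premise can still have not cease_operations false, so O(not cease_operations) is not derivable.

No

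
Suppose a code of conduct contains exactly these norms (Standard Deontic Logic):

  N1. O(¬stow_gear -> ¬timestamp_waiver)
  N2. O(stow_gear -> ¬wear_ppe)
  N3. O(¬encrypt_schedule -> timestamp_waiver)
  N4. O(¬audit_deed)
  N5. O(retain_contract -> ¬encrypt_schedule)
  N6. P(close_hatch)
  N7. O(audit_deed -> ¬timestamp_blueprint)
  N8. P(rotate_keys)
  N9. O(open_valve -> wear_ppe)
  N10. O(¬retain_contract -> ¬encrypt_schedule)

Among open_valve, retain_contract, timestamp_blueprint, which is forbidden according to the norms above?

open_valve

Premises 10 and 5 are O(¬retain_contract -> ¬encrypt_schedule) and O(retain_contract -> ¬encrypt_schedule); every ideal world satisfies ¬retain_contract or retain_contract, so in either case ¬encrypt_schedule holds — hence O(¬encrypt_schedule).
Applying K to premise 3 (O(¬encrypt_schedule -> timestamp_waiver)) and O(¬encrypt_schedule) yields O(timestamp_waiver).
The contrapositive of premise 1 (O(¬stow_gear -> ¬timestamp_waiver)) is O(timestamp_waiver -> stow_gear), and O(timestamp_waiver) is already established, so O(stow_gear).
With premise 2, O(stow_gear -> ¬wear_ppe), the K-axiom yields O(¬wear_ppe).
The contrapositive of premise 9 (O(open_valve -> wear_ppe)) is O(¬wear_ppe -> ¬open_valve), and O(¬wear_ppe) is already established, so O(¬open_valve).
So O(¬open_valve) holds, i.e. open_valve is forbidden. None of the other listed options is forbidden under the premises.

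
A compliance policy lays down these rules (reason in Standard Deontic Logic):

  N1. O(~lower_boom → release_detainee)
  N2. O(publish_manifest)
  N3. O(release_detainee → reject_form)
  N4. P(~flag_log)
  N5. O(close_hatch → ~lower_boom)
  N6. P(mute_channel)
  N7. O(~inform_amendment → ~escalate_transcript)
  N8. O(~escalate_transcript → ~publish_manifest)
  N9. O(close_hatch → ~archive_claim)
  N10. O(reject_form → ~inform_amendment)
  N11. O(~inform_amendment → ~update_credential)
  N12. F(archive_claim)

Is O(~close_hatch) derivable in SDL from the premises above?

From premise 2 we have O(publish_manifest).
The contrapositive of premise 8 (O(~escalate_transcript → ~publish_manifest)) is O(publish_manifest → escalate_transcript), and O(publish_manifest) is already established, so O(escalate_transcript).
Premise 7 is O(~inform_amendment → ~escalate_transcript); contrapositively O(escalate_transcript → inform_amendment). Since O(escalate_transcript) holds, K gives O(inform_amendment).
Premise 10 is O(reject_form → ~inform_amendment); contrapositively O(inform_amendment → ~reject_form). Since O(inform_amendment) holds, K gives O(~reject_form).
Premise 3 is O(release_detainee → reject_form); contrapositively O(~reject_form → ~release_detainee). Since O(~reject_form) holds, K gives O(~release_detainee).
Premise 1, O(~lower_boom → release_detainee), contraposes to O(~release_detainee → lower_boom); with O(~release_detainee) we get O(lower_boom).
Premise 5 is O(close_hatch → ~lower_boom); contrapositively O(lower_boom → ~close_hatch). Since O(lower_boom) holds, K gives O(~close_hatch).
Premises 4, 6, 9, 11, 12 do not contribute to this derivation.
So O(~close_hatch) follows.

Yes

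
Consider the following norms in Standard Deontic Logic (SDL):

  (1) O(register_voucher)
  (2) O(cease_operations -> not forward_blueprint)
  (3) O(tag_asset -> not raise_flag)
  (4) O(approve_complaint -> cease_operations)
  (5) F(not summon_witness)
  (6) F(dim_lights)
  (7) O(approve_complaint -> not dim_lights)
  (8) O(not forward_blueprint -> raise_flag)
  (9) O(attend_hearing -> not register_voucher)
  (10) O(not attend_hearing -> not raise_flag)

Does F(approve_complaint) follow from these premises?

Premise 1 states O(register_voucher) outright.
Premise 9 is O(attend_hearing -> not register_voucher); contrapositively O(register_voucher -> not attend_hearing). Since O(register_voucher) holds, K gives O(not attend_hearing).
Applying K to premise 10 (O(not attend_hearing -> not raise_flag)) and O(not attend_hearing) yields O(not raise_flag).
Premise 8, O(not forward_blueprint -> raise_flag), contraposes to O(not raise_flag -> forward_blueprint); with O(not raise_flag) we get O(forward_blueprint).
Premise 2, O(cease_operations -> not forward_blueprint), contraposes to O(forward_blueprint -> not cease_operations); with O(forward_blueprint) we get O(not cease_operations).
Premise 4, O(approve_complaint -> cease_operations), contraposes to O(not cease_operations -> not approve_complaint); with O(not cease_operations) we get O(not approve_complaint).
Premises 3, 5, 6, 7 do not contribute to this derivation.
So O(not approve_complaint) holds, i.e. F(approve_complaint). The claim follows.

Yes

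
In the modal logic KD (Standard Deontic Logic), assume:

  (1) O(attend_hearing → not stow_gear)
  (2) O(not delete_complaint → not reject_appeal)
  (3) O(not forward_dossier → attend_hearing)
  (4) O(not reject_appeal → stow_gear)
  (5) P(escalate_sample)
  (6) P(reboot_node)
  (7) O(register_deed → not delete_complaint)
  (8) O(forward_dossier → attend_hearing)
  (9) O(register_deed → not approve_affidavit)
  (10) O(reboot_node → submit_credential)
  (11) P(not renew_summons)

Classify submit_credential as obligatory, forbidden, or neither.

Premise 10 is O(reboot_node → submit_credential), but O(reboot_node) is not derivable from the premises (the permission P(reboot_node) asserts only not O(not reboot_node), not O(reboot_node)), so it does not yield O(submit_credential).
No premise or chain of K-axiom applications forces O(submit_credential), and none forces O(not submit_credential). So submit_credential is neither obligatory nor forbidden under these norms.

Neither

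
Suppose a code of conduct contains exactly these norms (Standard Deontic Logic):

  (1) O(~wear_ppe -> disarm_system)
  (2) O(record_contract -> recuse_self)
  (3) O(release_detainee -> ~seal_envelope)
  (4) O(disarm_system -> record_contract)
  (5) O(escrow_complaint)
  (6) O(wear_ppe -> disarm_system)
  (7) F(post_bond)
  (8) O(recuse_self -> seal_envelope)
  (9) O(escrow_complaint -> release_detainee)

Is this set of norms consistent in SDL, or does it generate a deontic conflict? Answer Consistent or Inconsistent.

Premises 1 and 6 are O(~wear_ppe -> disarm_system) and O(wear_ppe -> disarm_system); every ideal world satisfies ~wear_ppe or wear_ppe, so in either case disarm_system holds — hence O(disarm_system).
Applying K to premise 4 (O(disarm_system -> record_contract)) and O(disarm_system) yields O(record_contract).
From O(record_contract) and premise 2, O(record_contract -> recuse_self), we obtain O(recuse_self).
With premise 8, O(recuse_self -> seal_envelope), the K-axiom yields O(seal_envelope).
Premise 3 is O(release_detainee -> ~seal_envelope); contrapositively O(seal_envelope -> ~release_detainee). Since O(seal_envelope) holds, K gives O(~release_detainee).
Premise 9, O(escrow_complaint -> release_detainee), contraposes to O(~release_detainee -> ~escrow_complaint); with O(~release_detainee) we get O(~escrow_complaint).
However, premise 5 gives O(escrow_complaint).
We now have both O(~escrow_complaint) and O(escrow_complaint) — escrow_complaint is simultaneously obligatory and forbidden, violating the D-axiom.

Inconsistent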